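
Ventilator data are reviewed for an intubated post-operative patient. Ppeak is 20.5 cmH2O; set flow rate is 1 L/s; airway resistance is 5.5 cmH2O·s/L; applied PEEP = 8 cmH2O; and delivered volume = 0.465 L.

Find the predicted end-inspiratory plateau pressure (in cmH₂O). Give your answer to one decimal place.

Pplat = PIP − Raw × flow = 20.5 − 5.5 × 1 = 20.5 − 5.5 = 15.0 cmH2O.

15.0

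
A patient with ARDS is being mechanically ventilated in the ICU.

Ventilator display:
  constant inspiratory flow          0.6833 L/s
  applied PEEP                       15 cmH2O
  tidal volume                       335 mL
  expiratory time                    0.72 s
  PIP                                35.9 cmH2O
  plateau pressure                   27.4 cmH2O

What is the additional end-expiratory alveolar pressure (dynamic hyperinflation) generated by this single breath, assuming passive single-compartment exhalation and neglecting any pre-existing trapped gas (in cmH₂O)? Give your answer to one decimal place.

R = (PIP − Pplat)/V̇ = (35.9 − 27.4) / 0.6833 = 8.5/0.6833 = 12.44 cmH2O·s/L.
C = Vt/(Pplat − PEEP) = 335.0 / (27.4 − 15) = 335.0/12.4 = 27.016 mL/cmH2O.
τ = R × C = 12.44 × 0.02702 L/cmH2O = 0.3361 s.
Fraction remaining = e^(−Te/τ) = e^(−0.72/0.3361) = 0.1174; trapped volume = 335.0 × 0.1174 = 39.329 mL.
Additional alveolar pressure from trapping ≈ V_trapped / C = 39.329 / 27.016 = 1.456 cmH2O.

1.5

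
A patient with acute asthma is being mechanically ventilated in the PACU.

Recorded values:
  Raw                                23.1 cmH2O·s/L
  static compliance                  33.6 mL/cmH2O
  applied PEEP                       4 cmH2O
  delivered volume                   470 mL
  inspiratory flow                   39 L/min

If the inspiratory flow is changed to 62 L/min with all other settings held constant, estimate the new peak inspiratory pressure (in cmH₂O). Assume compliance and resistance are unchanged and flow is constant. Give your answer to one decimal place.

Flow: 39 L/min ÷ 60 = 0.65 L/s.
New flow: 62 L/min ÷ 60 = 1.0333 L/s.
PIP = Vt/C + R·V̇ + PEEP (constant-flow equation of motion).
Only the resistive term changes: ΔPIP = R × ΔV̇ = 23.1 × (1.0333 − 0.65) = 23.1 × 0.3833 = 8.854 cmH2O.
Original PIP = 470/33.6 + 23.1×0.65 + 4 = 33.003 cmH2O; new PIP = 33.003 + (8.854) = 41.857 cmH2O.

41.9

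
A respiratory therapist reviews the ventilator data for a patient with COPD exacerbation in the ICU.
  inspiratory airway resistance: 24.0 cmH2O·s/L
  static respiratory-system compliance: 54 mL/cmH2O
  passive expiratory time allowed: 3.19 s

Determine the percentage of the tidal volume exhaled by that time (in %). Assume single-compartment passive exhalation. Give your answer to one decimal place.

91.5

τ = R × C = 24.0 × 54 mL/cmH2O = 24.0 × 0.054 L/cmH2O = 1.296 s.
Passive exhalation: V(t)/V₀ = e^(−t/τ) = e^(−3.19/1.296) = 0.08531.
Fraction exhaled = 1 − 0.08531 = 0.9147 → 91.47%.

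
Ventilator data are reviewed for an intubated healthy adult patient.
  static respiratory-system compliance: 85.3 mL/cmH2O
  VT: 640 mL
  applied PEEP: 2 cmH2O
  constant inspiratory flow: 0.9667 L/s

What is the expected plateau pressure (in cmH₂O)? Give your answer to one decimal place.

Pplat = PEEP + Vt / Cstat = 2 + 640 / 85.3 = 2 + 7.503 = 9.503 cmH2O.

9.5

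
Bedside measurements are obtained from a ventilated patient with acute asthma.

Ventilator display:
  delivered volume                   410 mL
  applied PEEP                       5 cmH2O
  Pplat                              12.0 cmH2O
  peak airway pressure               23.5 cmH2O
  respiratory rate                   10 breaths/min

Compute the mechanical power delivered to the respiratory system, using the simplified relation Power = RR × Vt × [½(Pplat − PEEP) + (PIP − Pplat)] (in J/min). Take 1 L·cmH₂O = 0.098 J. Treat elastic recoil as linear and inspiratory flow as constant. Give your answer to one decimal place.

Per-breath work = Vt × [½(Pplat−PEEP) + (PIP−Pplat)] = 0.410 × [0.5×7.0 + 11.5] = 0.410 × 15.0 = 6.15 L·cmH2O.
Power = 10 × 6.15 = 61.5 L·cmH2O/min.
× 0.098 J/(L·cmH2O) → 6.027 J/min.

6.0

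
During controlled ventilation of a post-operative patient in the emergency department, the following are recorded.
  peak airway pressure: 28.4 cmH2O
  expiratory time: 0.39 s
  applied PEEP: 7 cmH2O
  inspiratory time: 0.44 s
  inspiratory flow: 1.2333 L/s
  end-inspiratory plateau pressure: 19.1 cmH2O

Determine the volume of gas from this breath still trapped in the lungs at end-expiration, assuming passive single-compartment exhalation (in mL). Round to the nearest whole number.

171

Vt = flow × Ti = 1.2333 L/s × 0.44 s × 1000 mL/L = 542.65 mL.
R = (PIP − Pplat)/V̇ = (28.4 − 19.1) / 1.2333 = 9.3/1.2333 = 7.541 cmH2O·s/L.
C = Vt/(Pplat − PEEP) = 542.65 / (19.1 − 7) = 542.65/12.1 = 44.847 mL/cmH2O.
τ = R × C = 7.541 × 0.04485 L/cmH2O = 0.3382 s.
Fraction remaining = e^(−Te/τ) = e^(−0.39/0.3382) = 0.3156.
Trapped volume = 542.65 × 0.3156 = 171.26 mL.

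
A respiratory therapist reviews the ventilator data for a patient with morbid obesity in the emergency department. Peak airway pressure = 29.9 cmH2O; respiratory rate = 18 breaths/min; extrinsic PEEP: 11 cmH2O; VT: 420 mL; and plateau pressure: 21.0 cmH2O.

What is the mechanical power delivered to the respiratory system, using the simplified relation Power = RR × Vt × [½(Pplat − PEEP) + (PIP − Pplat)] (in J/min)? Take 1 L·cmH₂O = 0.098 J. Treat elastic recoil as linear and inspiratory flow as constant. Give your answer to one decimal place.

10.3

Per-breath work = Vt × [½(Pplat−PEEP) + (PIP−Pplat)] = 0.420 × [0.5×10.0 + 8.9] = 0.420 × 13.9 = 5.838 L·cmH2O.
Power = 18 × 5.838 = 105.08 L·cmH2O/min.
× 0.098 J/(L·cmH2O) → 10.298 J/min.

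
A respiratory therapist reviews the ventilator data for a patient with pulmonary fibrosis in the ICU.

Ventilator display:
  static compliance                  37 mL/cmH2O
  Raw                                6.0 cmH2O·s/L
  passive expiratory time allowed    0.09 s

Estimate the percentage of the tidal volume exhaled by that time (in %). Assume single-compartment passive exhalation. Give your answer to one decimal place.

33.3

τ = R × C = 6.0 × 37 mL/cmH2O = 6.0 × 0.037 L/cmH2O = 0.222 s.
Passive exhalation: V(t)/V₀ = e^(−t/τ) = e^(−0.09/0.222) = 0.6667.
Fraction exhaled = 1 − 0.6667 = 0.3333 → 33.33%.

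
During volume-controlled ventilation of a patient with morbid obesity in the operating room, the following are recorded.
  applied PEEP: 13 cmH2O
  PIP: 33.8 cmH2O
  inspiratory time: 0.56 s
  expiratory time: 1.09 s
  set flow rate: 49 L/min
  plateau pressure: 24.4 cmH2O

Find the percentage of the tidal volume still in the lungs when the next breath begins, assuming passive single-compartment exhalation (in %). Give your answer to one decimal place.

9.4

Flow: 49 L/min ÷ 60 = 0.8167 L/s.
Vt = flow × Ti = 0.8167 L/s × 0.56 s × 1000 mL/L = 457.35 mL.
R = (PIP − Pplat)/V̇ = (33.8 − 24.4) / 0.8167 = 9.4/0.8167 = 11.51 cmH2O·s/L.
C = Vt/(Pplat − PEEP) = 457.35 / (24.4 − 13) = 457.35/11.4 = 40.118 mL/cmH2O.
τ = R × C = 11.51 × 0.04012 L/cmH2O = 0.4618 s.
Fraction remaining at end-expiration = e^(−Te/τ) = e^(−1.09/0.4618) = 0.09439 → 9.439%.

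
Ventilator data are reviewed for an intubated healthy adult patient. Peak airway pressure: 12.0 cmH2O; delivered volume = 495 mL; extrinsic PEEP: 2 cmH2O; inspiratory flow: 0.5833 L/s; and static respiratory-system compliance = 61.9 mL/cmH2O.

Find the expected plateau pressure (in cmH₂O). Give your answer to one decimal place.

10.0

Pplat = PEEP + Vt / Cstat = 2 + 495 / 61.9 = 2 + 7.997 = 9.997 cmH2O.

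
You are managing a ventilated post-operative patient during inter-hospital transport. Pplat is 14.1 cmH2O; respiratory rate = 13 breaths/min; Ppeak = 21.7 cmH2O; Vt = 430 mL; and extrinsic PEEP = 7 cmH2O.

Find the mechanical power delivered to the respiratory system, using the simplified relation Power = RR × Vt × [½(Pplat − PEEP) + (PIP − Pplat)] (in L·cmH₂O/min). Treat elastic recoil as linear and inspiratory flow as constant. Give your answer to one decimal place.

Per-breath work = Vt × [½(Pplat−PEEP) + (PIP−Pplat)] = 0.430 × [0.5×7.1 + 7.6] = 0.430 × 11.15 = 4.795 L·cmH2O.
Power = 13 × 4.795 = 62.335 L·cmH2O/min.

62.3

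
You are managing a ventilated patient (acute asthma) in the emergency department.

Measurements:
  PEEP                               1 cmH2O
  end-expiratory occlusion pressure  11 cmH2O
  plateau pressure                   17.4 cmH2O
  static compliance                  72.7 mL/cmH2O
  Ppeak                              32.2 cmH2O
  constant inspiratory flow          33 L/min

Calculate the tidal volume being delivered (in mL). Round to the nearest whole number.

End-expiratory occlusion gives total PEEP = 11 cmH2O (intrinsic PEEP = 11 − 1 = 10). Use total PEEP for the elastic gradient.
Vt = Cstat × (Pplat − PEEPtotal) = 72.7 × (17.4 − 11) = 72.7 × 6.4 = 465.28 mL.

465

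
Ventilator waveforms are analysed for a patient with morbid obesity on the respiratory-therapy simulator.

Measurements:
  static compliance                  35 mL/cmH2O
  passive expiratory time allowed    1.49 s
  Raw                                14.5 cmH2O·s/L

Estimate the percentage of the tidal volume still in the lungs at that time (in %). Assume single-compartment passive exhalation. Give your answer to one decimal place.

5.3

τ = R × C = 14.5 × 35 mL/cmH2O = 14.5 × 0.035 L/cmH2O = 0.5075 s.
Passive exhalation: V(t)/V₀ = e^(−t/τ) = e^(−1.49/0.5075) = 0.05308.
Fraction remaining = 0.05308 → 5.308%.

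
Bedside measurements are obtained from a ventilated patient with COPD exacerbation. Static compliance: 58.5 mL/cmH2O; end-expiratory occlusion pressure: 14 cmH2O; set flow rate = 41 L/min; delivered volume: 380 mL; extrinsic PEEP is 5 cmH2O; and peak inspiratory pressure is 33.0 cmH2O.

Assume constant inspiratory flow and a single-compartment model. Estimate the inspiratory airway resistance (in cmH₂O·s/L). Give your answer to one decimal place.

18.3

Flow: 41 L/min ÷ 60 = 0.6833 L/s.
Total PEEP = 14 cmH2O (set 5 + intrinsic 9); this is the baseline alveolar pressure.
Equation of motion (constant flow): PIP = Vt/C + R·V̇ + PEEP.
R·V̇ = PIP − Vt/C − PEEP = 33.0 − 380/58.5 − 14 = 33.0 − 6.496 − 14 = 12.504 cmH2O.
R = 12.504 / 0.6833 = 18.299 cmH2O·s/L.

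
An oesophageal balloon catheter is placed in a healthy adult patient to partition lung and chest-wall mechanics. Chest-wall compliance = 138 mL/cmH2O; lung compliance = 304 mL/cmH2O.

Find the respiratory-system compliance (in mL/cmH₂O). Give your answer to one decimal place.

Lung and chest wall are elastances in series: 1/Crs = 1/CL + 1/Ccw.
1/Crs = 1/304 + 1/138 = 0.01054.
Crs = 94.877 mL/cmH2O.

94.9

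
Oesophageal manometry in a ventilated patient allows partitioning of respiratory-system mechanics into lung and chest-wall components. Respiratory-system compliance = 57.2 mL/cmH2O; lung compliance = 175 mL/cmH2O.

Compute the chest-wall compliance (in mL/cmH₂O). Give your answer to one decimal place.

1/Ccw = 1/Crs − 1/CL.
1/Ccw = 1/57.2 − 1/175 = 0.01177.
Ccw = 84.962 mL/cmH2O.

85.0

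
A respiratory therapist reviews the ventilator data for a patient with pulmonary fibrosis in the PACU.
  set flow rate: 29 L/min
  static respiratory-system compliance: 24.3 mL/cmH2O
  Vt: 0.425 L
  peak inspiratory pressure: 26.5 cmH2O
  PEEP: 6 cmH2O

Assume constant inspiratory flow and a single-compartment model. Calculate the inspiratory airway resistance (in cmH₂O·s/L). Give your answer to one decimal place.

Flow: 29 L/min ÷ 60 = 0.4833 L/s.
Equation of motion (constant flow): PIP = Vt/C + R·V̇ + PEEP.
R·V̇ = PIP − Vt/C − PEEP = 26.5 − 425/24.3 − 6 = 26.5 − 17.49 − 6 = 3.01 cmH2O.
R = 3.01 / 0.4833 = 6.228 cmH2O·s/L.

6.2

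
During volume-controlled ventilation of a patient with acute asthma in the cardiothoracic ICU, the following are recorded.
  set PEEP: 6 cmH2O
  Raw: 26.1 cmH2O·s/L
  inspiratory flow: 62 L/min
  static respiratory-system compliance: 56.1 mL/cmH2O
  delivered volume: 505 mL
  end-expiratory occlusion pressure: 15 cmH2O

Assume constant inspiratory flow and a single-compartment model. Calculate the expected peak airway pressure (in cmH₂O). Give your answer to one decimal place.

51.0

Flow: 62 L/min ÷ 60 = 1.0333 L/s.
Total PEEP = 15 cmH2O (set 6 + intrinsic 9); this is the baseline alveolar pressure.
Equation of motion (constant flow): PIP = Vt/C + R·V̇ + PEEP.
PIP = 505/56.1 + 26.1×1.0333 + 15 = 9.002 + 26.969 + 15 = 50.971 cmH2O.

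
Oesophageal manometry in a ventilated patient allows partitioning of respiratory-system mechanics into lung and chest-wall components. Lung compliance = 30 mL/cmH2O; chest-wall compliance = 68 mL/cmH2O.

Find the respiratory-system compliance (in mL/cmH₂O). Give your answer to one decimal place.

Lung and chest wall are elastances in series: 1/Crs = 1/CL + 1/Ccw.
1/Crs = 1/30 + 1/68 = 0.04804.
Crs = 20.816 mL/cmH2O.

20.8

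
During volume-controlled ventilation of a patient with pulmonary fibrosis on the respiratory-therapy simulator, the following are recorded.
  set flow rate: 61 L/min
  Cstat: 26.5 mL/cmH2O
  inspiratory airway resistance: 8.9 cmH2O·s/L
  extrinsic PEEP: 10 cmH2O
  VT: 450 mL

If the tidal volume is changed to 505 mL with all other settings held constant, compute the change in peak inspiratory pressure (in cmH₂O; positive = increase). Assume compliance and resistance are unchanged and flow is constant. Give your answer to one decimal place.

2.1

PIP = Vt/C + R·V̇ + PEEP (constant-flow equation of motion).
Only the elastic term changes: ΔPIP = ΔVt / C = (505 − 450) / 26.5 = 2.075 cmH2O.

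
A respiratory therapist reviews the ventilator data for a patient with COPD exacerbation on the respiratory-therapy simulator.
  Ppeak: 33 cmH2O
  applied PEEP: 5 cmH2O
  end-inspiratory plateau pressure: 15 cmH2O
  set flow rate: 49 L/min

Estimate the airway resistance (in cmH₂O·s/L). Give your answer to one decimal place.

22.0

Flow: 49 L/min ÷ 60 = 0.8167 L/s.
Raw = (PIP − Pplat) / flow = (33 − 15) / 0.8167 = 18.0 / 0.8167 = 22.04 cmH2O·s/L.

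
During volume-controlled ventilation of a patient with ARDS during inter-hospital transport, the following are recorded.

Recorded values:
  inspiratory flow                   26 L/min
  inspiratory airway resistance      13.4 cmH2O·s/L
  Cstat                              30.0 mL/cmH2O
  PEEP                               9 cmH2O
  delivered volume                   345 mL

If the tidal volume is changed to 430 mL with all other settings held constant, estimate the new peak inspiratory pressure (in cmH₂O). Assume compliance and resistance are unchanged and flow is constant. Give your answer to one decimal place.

29.1

Flow: 26 L/min ÷ 60 = 0.4333 L/s.
PIP = Vt/C + R·V̇ + PEEP (constant-flow equation of motion).
Only the elastic term changes: ΔPIP = ΔVt / C = (430 − 345) / 30.0 = 2.833 cmH2O.
Original PIP = 345/30.0 + 13.4×0.4333 + 9 = 26.306 cmH2O; new PIP = 26.306 + (2.833) = 29.139 cmH2O.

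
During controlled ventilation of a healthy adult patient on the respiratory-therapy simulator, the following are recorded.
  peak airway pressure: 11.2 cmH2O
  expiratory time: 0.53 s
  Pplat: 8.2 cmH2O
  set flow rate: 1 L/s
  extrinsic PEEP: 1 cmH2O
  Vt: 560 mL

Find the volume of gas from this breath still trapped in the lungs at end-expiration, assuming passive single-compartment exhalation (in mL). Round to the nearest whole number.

R = (PIP − Pplat)/V̇ = (11.2 − 8.2) / 1 = 3.0/1 = 3.0 cmH2O·s/L.
C = Vt/(Pplat − PEEP) = 560.0 / (8.2 − 1) = 560.0/7.2 = 77.778 mL/cmH2O.
τ = R × C = 3.0 × 0.07778 L/cmH2O = 0.2333 s.
Fraction remaining = e^(−Te/τ) = e^(−0.53/0.2333) = 0.1031.
Trapped volume = 560.0 × 0.1031 = 57.736 mL.

58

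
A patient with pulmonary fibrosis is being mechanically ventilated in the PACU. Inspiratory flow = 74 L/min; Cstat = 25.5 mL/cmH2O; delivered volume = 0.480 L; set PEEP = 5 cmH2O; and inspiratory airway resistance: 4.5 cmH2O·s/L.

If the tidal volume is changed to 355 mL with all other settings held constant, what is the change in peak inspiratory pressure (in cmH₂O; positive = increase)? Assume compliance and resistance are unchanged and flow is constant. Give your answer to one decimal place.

-4.9

PIP = Vt/C + R·V̇ + PEEP (constant-flow equation of motion).
Only the elastic term changes: ΔPIP = ΔVt / C = (355 − 480) / 25.5 = -4.902 cmH2O.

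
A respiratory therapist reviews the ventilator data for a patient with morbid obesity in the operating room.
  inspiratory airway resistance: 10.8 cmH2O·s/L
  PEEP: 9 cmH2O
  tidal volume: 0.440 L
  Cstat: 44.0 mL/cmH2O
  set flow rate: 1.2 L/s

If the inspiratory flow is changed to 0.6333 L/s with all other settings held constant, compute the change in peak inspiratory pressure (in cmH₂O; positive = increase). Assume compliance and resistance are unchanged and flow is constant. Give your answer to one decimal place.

PIP = Vt/C + R·V̇ + PEEP (constant-flow equation of motion).
Only the resistive term changes: ΔPIP = R × ΔV̇ = 10.8 × (0.6333 − 1.2) = 10.8 × -0.5667 = -6.12 cmH2O.

-6.1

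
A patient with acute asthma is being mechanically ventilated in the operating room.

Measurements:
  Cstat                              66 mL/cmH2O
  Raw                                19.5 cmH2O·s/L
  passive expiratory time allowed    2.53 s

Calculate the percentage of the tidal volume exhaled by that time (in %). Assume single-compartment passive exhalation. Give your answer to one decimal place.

τ = R × C = 19.5 × 66 mL/cmH2O = 19.5 × 0.066 L/cmH2O = 1.287 s.
Passive exhalation: V(t)/V₀ = e^(−t/τ) = e^(−2.53/1.287) = 0.14.
Fraction exhaled = 1 − 0.14 = 0.86 → 86.0%.

86.0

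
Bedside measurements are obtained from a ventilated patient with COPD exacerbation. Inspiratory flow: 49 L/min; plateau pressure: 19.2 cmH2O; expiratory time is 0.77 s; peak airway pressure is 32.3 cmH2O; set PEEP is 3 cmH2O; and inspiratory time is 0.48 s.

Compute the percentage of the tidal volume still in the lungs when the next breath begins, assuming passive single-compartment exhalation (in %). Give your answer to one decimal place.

13.8

Flow: 49 L/min ÷ 60 = 0.8167 L/s.
Vt = flow × Ti = 0.8167 L/s × 0.48 s × 1000 mL/L = 392.02 mL.
R = (PIP − Pplat)/V̇ = (32.3 − 19.2) / 0.8167 = 13.1/0.8167 = 16.04 cmH2O·s/L.
C = Vt/(Pplat − PEEP) = 392.02 / (19.2 − 3) = 392.02/16.2 = 24.199 mL/cmH2O.
τ = R × C = 16.04 × 0.0242 L/cmH2O = 0.3882 s.
Fraction remaining at end-expiration = e^(−Te/τ) = e^(−0.77/0.3882) = 0.1376 → 13.76%.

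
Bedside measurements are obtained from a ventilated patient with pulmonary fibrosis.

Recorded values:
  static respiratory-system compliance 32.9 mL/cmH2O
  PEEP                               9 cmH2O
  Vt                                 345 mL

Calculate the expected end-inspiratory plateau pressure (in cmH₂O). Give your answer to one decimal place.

19.5

Pplat = PEEP + Vt / Cstat = 9 + 345 / 32.9 = 9 + 10.486 = 19.486 cmH2O.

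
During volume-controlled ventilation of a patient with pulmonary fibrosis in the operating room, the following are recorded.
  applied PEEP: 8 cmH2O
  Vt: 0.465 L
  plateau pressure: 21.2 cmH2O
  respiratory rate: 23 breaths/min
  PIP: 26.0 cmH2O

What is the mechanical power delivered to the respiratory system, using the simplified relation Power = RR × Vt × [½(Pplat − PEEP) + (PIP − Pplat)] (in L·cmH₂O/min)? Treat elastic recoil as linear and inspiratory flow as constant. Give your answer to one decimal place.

121.9

Per-breath work = Vt × [½(Pplat−PEEP) + (PIP−Pplat)] = 0.465 × [0.5×13.2 + 4.8] = 0.465 × 11.4 = 5.301 L·cmH2O.
Power = 23 × 5.301 = 121.92 L·cmH2O/min.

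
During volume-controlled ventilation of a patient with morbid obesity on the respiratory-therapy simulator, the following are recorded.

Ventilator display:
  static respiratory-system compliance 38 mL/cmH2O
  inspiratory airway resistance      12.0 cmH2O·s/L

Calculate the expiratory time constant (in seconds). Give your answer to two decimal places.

τ = R × C = 12.0 × 38 mL/cmH2O = 12.0 × 0.038 L/cmH2O = 0.456 s.

0.46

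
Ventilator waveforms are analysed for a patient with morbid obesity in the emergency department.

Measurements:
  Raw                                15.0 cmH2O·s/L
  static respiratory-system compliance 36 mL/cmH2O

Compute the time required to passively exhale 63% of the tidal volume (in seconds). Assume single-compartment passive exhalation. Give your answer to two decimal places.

τ = R × C = 15.0 × 36 mL/cmH2O = 15.0 × 0.036 L/cmH2O = 0.54 s.
Exhaled fraction f = 1 − e^(−t/τ) → t = −τ·ln(1 − f) = −0.54·ln(0.37) = 0.5369 s.

0.54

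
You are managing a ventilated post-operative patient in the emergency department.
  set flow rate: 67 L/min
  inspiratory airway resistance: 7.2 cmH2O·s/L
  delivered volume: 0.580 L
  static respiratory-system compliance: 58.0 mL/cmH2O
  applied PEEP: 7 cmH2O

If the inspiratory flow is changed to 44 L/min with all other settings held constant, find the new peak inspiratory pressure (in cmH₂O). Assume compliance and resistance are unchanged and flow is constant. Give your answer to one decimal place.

22.3

Flow: 67 L/min ÷ 60 = 1.1167 L/s.
New flow: 44 L/min ÷ 60 = 0.7333 L/s.
PIP = Vt/C + R·V̇ + PEEP (constant-flow equation of motion).
Only the resistive term changes: ΔPIP = R × ΔV̇ = 7.2 × (0.7333 − 1.1167) = 7.2 × -0.3834 = -2.76 cmH2O.
Original PIP = 580/58.0 + 7.2×1.1167 + 7 = 25.04 cmH2O; new PIP = 25.04 + (-2.76) = 22.28 cmH2O.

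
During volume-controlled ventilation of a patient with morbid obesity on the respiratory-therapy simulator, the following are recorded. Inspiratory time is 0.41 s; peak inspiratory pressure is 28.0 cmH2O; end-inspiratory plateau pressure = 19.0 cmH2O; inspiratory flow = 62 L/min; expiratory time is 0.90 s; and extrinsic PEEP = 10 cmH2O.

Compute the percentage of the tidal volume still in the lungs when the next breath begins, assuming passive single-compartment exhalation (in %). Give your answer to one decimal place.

Flow: 62 L/min ÷ 60 = 1.0333 L/s.
Vt = flow × Ti = 1.0333 L/s × 0.41 s × 1000 mL/L = 423.65 mL.
R = (PIP − Pplat)/V̇ = (28.0 − 19.0) / 1.0333 = 9.0/1.0333 = 8.71 cmH2O·s/L.
C = Vt/(Pplat − PEEP) = 423.65 / (19.0 − 10) = 423.65/9.0 = 47.072 mL/cmH2O.
τ = R × C = 8.71 × 0.04707 L/cmH2O = 0.41 s.
Fraction remaining at end-expiration = e^(−Te/τ) = e^(−0.90/0.41) = 0.1113 → 11.13%.

11.1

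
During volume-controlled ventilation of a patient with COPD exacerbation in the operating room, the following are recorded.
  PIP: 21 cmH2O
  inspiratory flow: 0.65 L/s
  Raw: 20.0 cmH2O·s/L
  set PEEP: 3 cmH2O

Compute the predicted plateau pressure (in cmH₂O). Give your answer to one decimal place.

8.0

Pplat = PIP − Raw × flow = 21 − 20.0 × 0.65 = 21 − 13.0 = 8.0 cmH2O.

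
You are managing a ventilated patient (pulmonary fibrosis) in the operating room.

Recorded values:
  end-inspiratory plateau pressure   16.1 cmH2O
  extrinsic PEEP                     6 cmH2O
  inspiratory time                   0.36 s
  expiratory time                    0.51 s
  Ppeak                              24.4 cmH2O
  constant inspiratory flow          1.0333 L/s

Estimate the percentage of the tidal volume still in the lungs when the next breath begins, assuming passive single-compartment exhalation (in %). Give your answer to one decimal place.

Vt = flow × Ti = 1.0333 L/s × 0.36 s × 1000 mL/L = 371.99 mL.
R = (PIP − Pplat)/V̇ = (24.4 − 16.1) / 1.0333 = 8.3/1.0333 = 8.033 cmH2O·s/L.
C = Vt/(Pplat − PEEP) = 371.99 / (16.1 − 6) = 371.99/10.1 = 36.831 mL/cmH2O.
τ = R × C = 8.033 × 0.03683 L/cmH2O = 0.2959 s.
Fraction remaining at end-expiration = e^(−Te/τ) = e^(−0.51/0.2959) = 0.1784 → 17.84%.

17.8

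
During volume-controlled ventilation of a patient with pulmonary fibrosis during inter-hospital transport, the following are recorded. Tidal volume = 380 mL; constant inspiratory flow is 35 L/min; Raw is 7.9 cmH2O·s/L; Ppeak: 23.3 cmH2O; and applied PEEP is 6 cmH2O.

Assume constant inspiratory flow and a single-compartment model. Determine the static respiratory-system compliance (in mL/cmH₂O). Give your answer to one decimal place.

Flow: 35 L/min ÷ 60 = 0.5833 L/s.
Equation of motion (constant flow): PIP = Vt/C + R·V̇ + PEEP.
Vt/C = PIP − R·V̇ − PEEP = 23.3 − 7.9×0.5833 − 6 = 23.3 − 4.608 − 6 = 12.692 cmH2O.
C = Vt / 12.692 = 380 / 12.692 = 29.94 mL/cmH2O.

29.9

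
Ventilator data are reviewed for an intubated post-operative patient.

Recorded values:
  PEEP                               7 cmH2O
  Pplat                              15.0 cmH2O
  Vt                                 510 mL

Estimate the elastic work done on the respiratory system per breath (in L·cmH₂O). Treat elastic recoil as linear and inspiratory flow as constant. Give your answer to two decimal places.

Elastic work ≈ ½ × (Pplat − PEEP) × Vt = 0.5 × (15.0 − 7) × 0.510 L = 0.5 × 8.0 × 0.510 = 2.04 L·cmH2O.

2.04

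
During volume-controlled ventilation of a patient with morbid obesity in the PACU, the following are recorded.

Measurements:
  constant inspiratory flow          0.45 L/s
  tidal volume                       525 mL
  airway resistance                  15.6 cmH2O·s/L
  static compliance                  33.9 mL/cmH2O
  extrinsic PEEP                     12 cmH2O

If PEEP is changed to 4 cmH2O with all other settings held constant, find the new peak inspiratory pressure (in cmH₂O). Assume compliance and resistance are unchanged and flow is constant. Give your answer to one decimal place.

PIP = Vt/C + R·V̇ + PEEP (constant-flow equation of motion).
Only the baseline term changes: ΔPIP = ΔPEEP = 4 − 12 = -8.0 cmH2O.
Original PIP = 525/33.9 + 15.6×0.45 + 12 = 34.507 cmH2O; new PIP = 34.507 + (-8.0) = 26.507 cmH2O.

26.5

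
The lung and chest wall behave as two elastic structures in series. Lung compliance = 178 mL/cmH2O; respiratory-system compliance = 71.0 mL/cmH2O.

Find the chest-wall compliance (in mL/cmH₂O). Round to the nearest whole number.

1/Ccw = 1/Crs − 1/CL.
1/Ccw = 1/71.0 − 1/178 = 0.008467.
Ccw = 118.11 mL/cmH2O.

118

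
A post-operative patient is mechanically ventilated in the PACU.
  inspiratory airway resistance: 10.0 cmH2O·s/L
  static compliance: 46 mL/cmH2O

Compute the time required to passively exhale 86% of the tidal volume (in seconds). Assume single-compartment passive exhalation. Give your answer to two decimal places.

τ = R × C = 10.0 × 46 mL/cmH2O = 10.0 × 0.046 L/cmH2O = 0.46 s.
Exhaled fraction f = 1 − e^(−t/τ) → t = −τ·ln(1 − f) = −0.46·ln(0.14) = 0.9044 s.

0.90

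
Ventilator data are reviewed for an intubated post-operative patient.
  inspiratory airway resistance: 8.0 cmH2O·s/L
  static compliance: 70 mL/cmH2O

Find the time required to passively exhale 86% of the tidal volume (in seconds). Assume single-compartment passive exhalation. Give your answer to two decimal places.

1.10

τ = R × C = 8.0 × 70 mL/cmH2O = 8.0 × 0.070 L/cmH2O = 0.56 s.
Exhaled fraction f = 1 − e^(−t/τ) → t = −τ·ln(1 − f) = −0.56·ln(0.14) = 1.101 s.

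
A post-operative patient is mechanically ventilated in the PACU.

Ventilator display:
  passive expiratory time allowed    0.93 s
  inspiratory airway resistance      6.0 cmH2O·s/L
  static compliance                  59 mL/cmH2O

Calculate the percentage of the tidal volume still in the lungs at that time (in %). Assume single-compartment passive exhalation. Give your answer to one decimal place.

τ = R × C = 6.0 × 59 mL/cmH2O = 6.0 × 0.059 L/cmH2O = 0.354 s.
Passive exhalation: V(t)/V₀ = e^(−t/τ) = e^(−0.93/0.354) = 0.07229.
Fraction remaining = 0.07229 → 7.229%.

7.2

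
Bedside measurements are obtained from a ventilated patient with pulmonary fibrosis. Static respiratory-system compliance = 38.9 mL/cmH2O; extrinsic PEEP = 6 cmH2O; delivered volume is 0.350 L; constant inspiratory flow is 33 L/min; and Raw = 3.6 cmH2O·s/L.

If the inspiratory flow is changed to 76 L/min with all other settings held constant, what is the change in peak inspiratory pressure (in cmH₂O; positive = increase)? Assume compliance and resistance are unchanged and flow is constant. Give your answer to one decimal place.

Flow: 33 L/min ÷ 60 = 0.55 L/s.
New flow: 76 L/min ÷ 60 = 1.2667 L/s.
PIP = Vt/C + R·V̇ + PEEP (constant-flow equation of motion).
Only the resistive term changes: ΔPIP = R × ΔV̇ = 3.6 × (1.2667 − 0.55) = 3.6 × 0.7167 = 2.58 cmH2O.

2.6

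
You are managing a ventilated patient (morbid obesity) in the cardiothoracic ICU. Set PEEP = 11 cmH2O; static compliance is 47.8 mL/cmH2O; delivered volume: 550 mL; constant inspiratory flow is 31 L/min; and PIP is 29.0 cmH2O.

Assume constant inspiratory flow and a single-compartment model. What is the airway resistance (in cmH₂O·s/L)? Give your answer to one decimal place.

12.6

Flow: 31 L/min ÷ 60 = 0.5167 L/s.
Equation of motion (constant flow): PIP = Vt/C + R·V̇ + PEEP.
R·V̇ = PIP − Vt/C − PEEP = 29.0 − 550/47.8 − 11 = 29.0 − 11.506 − 11 = 6.494 cmH2O.
R = 6.494 / 0.5167 = 12.568 cmH2O·s/L.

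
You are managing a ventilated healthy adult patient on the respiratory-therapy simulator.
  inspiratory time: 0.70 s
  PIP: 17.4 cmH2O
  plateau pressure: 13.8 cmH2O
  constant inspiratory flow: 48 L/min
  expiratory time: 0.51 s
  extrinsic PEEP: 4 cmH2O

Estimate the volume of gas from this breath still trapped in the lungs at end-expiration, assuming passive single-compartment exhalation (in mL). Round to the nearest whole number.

Flow: 48 L/min ÷ 60 = 0.8 L/s.
Vt = flow × Ti = 0.8 L/s × 0.70 s × 1000 mL/L = 560.0 mL.
R = (PIP − Pplat)/V̇ = (17.4 − 13.8) / 0.8 = 3.6/0.8 = 4.5 cmH2O·s/L.
C = Vt/(Pplat − PEEP) = 560.0 / (13.8 − 4) = 560.0/9.8 = 57.143 mL/cmH2O.
τ = R × C = 4.5 × 0.05714 L/cmH2O = 0.2571 s.
Fraction remaining = e^(−Te/τ) = e^(−0.51/0.2571) = 0.1376.
Trapped volume = 560.0 × 0.1376 = 77.056 mL.

77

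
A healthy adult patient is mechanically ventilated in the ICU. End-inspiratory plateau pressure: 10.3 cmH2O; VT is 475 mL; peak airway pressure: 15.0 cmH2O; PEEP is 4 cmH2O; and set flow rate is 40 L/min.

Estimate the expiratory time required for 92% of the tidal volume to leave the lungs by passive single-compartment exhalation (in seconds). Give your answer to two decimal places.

1.34

Flow: 40 L/min ÷ 60 = 0.6667 L/s.
R = (PIP − Pplat)/V̇ = (15.0 − 10.3) / 0.6667 = 4.7/0.6667 = 7.05 cmH2O·s/L.
C = Vt/(Pplat − PEEP) = 475.0 / (10.3 − 4) = 475.0/6.3 = 75.397 mL/cmH2O.
τ = R × C = 7.05 × 0.0754 L/cmH2O = 0.5316 s.
t = −τ·ln(1 − 0.92) = −0.5316·ln(0.08) = 1.343 s.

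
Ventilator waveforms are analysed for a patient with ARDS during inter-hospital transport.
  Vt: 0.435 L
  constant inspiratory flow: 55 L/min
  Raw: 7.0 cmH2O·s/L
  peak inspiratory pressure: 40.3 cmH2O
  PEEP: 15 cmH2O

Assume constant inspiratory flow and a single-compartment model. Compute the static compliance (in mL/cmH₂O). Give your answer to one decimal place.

Flow: 55 L/min ÷ 60 = 0.9167 L/s.
Equation of motion (constant flow): PIP = Vt/C + R·V̇ + PEEP.
Vt/C = PIP − R·V̇ − PEEP = 40.3 − 7.0×0.9167 − 15 = 40.3 − 6.417 − 15 = 18.883 cmH2O.
C = Vt / 18.883 = 435 / 18.883 = 23.037 mL/cmH2O.

23.0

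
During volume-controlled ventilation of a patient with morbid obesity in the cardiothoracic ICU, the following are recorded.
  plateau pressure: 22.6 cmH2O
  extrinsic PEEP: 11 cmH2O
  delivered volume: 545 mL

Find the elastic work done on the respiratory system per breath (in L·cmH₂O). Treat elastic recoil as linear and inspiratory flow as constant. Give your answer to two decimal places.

Elastic work ≈ ½ × (Pplat − PEEP) × Vt = 0.5 × (22.6 − 11) × 0.545 L = 0.5 × 11.6 × 0.545 = 3.161 L·cmH2O.

3.16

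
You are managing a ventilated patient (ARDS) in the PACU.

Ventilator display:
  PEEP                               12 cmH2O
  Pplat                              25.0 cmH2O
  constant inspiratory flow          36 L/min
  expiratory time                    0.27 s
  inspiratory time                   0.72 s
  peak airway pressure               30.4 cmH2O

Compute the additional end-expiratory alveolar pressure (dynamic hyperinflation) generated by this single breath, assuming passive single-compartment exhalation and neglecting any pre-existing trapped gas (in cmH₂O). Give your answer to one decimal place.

Flow: 36 L/min ÷ 60 = 0.6 L/s.
Vt = flow × Ti = 0.6 L/s × 0.72 s × 1000 mL/L = 432.0 mL.
R = (PIP − Pplat)/V̇ = (30.4 − 25.0) / 0.6 = 5.4/0.6 = 9.0 cmH2O·s/L.
C = Vt/(Pplat − PEEP) = 432.0 / (25.0 − 12) = 432.0/13.0 = 33.231 mL/cmH2O.
τ = R × C = 9.0 × 0.03323 L/cmH2O = 0.2991 s.
Fraction remaining = e^(−Te/τ) = e^(−0.27/0.2991) = 0.4055; trapped volume = 432.0 × 0.4055 = 175.18 mL.
Additional alveolar pressure from trapping ≈ V_trapped / C = 175.18 / 33.231 = 5.272 cmH2O.

5.3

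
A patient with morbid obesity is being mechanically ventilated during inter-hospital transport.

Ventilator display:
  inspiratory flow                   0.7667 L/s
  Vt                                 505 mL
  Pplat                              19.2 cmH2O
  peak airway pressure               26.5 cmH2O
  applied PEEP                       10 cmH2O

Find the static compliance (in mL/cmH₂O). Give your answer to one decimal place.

54.9

Cstat = Vt / (Pplat − PEEP) = 505 / (19.2 − 10) = 505 / 9.2 = 54.891 mL/cmH2O.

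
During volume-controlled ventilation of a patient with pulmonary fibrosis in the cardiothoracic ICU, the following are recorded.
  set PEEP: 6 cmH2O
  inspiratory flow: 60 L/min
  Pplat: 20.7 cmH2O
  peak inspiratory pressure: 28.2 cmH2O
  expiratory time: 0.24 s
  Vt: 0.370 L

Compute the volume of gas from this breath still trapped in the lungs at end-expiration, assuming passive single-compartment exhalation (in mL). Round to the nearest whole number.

104

Flow: 60 L/min ÷ 60 = 1 L/s.
R = (PIP − Pplat)/V̇ = (28.2 − 20.7) / 1 = 7.5/1 = 7.5 cmH2O·s/L.
C = Vt/(Pplat − PEEP) = 370.0 / (20.7 − 6) = 370.0/14.7 = 25.17 mL/cmH2O.
τ = R × C = 7.5 × 0.02517 L/cmH2O = 0.1888 s.
Fraction remaining = e^(−Te/τ) = e^(−0.24/0.1888) = 0.2805.
Trapped volume = 370.0 × 0.2805 = 103.79 mL.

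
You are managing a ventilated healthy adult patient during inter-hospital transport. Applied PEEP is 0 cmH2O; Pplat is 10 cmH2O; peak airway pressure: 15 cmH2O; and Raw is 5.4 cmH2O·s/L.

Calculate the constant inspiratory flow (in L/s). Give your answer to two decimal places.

0.93

flow = (PIP − Pplat) / Raw = 5.0 / 5.4 = 0.9259 L/s.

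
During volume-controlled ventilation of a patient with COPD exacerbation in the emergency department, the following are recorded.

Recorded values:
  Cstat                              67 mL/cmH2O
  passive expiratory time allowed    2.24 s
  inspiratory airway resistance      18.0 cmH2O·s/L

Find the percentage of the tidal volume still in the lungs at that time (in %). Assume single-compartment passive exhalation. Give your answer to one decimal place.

15.6

τ = R × C = 18.0 × 67 mL/cmH2O = 18.0 × 0.067 L/cmH2O = 1.206 s.
Passive exhalation: V(t)/V₀ = e^(−t/τ) = e^(−2.24/1.206) = 0.1561.
Fraction remaining = 0.1561 → 15.61%.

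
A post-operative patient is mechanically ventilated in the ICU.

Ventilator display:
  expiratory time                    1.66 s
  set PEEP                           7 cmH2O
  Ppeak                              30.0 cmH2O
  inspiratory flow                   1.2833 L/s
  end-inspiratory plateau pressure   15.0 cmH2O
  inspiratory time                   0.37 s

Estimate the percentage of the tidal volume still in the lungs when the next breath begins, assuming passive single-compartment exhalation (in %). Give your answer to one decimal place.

9.1

Vt = flow × Ti = 1.2833 L/s × 0.37 s × 1000 mL/L = 474.82 mL.
R = (PIP − Pplat)/V̇ = (30.0 − 15.0) / 1.2833 = 15.0/1.2833 = 11.689 cmH2O·s/L.
C = Vt/(Pplat − PEEP) = 474.82 / (15.0 − 7) = 474.82/8.0 = 59.353 mL/cmH2O.
τ = R × C = 11.689 × 0.05935 L/cmH2O = 0.6937 s.
Fraction remaining at end-expiration = e^(−Te/τ) = e^(−1.66/0.6937) = 0.09136 → 9.136%.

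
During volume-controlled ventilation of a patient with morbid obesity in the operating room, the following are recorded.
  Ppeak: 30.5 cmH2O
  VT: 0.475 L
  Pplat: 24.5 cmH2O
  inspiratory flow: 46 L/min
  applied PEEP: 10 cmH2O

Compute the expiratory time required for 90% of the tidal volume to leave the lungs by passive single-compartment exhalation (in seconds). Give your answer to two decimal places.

Flow: 46 L/min ÷ 60 = 0.7667 L/s.
R = (PIP − Pplat)/V̇ = (30.5 − 24.5) / 0.7667 = 6.0/0.7667 = 7.826 cmH2O·s/L.
C = Vt/(Pplat − PEEP) = 475.0 / (24.5 − 10) = 475.0/14.5 = 32.759 mL/cmH2O.
τ = R × C = 7.826 × 0.03276 L/cmH2O = 0.2564 s.
t = −τ·ln(1 − 0.90) = −0.2564·ln(0.1) = 0.5904 s.

0.59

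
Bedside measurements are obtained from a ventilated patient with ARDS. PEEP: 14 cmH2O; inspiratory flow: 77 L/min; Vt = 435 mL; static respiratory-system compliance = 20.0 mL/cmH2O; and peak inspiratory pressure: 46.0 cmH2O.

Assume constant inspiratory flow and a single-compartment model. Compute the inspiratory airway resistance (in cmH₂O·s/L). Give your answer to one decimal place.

Flow: 77 L/min ÷ 60 = 1.2833 L/s.
Equation of motion (constant flow): PIP = Vt/C + R·V̇ + PEEP.
R·V̇ = PIP − Vt/C − PEEP = 46.0 − 435/20.0 − 14 = 46.0 − 21.75 − 14 = 10.25 cmH2O.
R = 10.25 / 1.2833 = 7.987 cmH2O·s/L.

8.0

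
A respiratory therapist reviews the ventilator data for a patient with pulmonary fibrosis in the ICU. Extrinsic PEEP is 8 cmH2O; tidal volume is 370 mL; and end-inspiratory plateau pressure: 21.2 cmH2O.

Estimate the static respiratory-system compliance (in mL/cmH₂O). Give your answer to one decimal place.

28.0

Cstat = Vt / (Pplat − PEEP) = 370 / (21.2 − 8) = 370 / 13.2 = 28.03 mL/cmH2O.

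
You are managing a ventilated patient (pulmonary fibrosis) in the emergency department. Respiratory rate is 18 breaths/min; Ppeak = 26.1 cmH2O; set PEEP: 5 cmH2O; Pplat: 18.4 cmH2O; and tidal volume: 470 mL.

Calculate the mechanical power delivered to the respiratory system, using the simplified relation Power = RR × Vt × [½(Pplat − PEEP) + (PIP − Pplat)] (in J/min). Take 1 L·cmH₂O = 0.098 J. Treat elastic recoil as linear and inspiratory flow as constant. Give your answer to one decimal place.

Per-breath work = Vt × [½(Pplat−PEEP) + (PIP−Pplat)] = 0.470 × [0.5×13.4 + 7.7] = 0.470 × 14.4 = 6.768 L·cmH2O.
Power = 18 × 6.768 = 121.82 L·cmH2O/min.
× 0.098 J/(L·cmH2O) → 11.938 J/min.

11.9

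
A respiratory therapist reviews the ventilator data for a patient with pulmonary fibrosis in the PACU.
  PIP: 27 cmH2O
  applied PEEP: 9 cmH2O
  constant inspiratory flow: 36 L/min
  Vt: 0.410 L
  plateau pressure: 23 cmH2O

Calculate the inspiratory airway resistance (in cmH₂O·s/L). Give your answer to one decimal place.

6.7

Flow: 36 L/min ÷ 60 = 0.6 L/s.
Raw = (PIP − Pplat) / flow = (27 − 23) / 0.6 = 4.0 / 0.6 = 6.667 cmH2O·s/L.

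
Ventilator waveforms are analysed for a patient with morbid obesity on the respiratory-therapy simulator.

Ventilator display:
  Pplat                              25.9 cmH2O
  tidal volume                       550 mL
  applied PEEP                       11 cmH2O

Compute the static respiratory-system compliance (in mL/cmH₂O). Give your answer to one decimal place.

36.9

Cstat = Vt / (Pplat − PEEP) = 550 / (25.9 − 11) = 550 / 14.9 = 36.913 mL/cmH2O.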